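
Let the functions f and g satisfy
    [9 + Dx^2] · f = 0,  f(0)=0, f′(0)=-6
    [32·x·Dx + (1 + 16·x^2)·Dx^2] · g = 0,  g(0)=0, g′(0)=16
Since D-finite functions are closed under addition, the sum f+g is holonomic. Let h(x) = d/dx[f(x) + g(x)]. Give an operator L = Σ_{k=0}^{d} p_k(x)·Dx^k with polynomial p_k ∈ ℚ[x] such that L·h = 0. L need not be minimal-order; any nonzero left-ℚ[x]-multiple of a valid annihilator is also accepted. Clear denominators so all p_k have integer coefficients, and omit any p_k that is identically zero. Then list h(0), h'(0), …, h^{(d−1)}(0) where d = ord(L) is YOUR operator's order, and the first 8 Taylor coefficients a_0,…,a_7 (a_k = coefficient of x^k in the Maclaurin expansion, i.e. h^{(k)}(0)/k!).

L = (-52704·x + 967680·x^3 + 663552·x^5) + (-207 + 13104·x^2 + 283392·x^4 + 331776·x^6)·Dx + (-5856·x + 107520·x^3 + 73728·x^5)·Dx^2 + (-23 + 1456·x^2 + 31488·x^4 + 36864·x^6)·Dx^3  (order 3).
h: a_k = 10, 0, -229, 0, 16303/4, 0, -2621197/40, 0, …
ICs: h(0) = 10, h′(0) = 0, h′′(0) = -458.

f: a_k = 0, -6, 0, 9, 0, -81/20, 0, 243/280, …
g: a_k = 0, 16, 0, -256/3, 0, 4096/5, 0, -65536/7, …
Sum ⇒ L₀ = lclm(L_f,L_g) in ℚ(x)⟨Dx⟩.
h=h₀': d/dx-closure on L₀ ⇒ L.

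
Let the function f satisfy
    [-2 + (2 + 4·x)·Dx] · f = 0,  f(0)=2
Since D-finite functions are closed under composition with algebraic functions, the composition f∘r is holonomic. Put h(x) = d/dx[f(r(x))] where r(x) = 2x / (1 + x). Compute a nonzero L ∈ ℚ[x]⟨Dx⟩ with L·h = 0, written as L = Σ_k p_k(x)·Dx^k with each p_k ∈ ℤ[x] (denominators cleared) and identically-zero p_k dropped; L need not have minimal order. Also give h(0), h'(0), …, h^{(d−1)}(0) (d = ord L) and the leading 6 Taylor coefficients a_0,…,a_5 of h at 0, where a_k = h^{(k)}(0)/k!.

f: a_k = 2, 2, -1, 1, -5/4, 7/4, …
Substitute x→r, Dx→(1/r')Dx; clear ⇒ L₀.
Derive L from L₀ (diff closure).
L = (-4 - 10·x) + (-1 - 6·x - 5·x^2)·Dx  (order 1).
h: a_k = 4, -16, 60, -240, 1020, -4512, …
ICs: h(0) = 4.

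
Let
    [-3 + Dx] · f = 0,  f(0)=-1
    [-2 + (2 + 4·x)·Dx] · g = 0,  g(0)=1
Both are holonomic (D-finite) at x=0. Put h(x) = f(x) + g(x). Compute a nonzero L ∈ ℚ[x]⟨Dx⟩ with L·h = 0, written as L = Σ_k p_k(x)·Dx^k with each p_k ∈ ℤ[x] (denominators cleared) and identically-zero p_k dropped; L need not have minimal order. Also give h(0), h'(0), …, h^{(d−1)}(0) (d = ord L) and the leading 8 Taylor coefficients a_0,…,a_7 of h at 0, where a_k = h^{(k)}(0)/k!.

f: a_k = -1, -3, -9/2, -9/2, -27/8, -81/40, -81/80, -243/560, …
g: a_k = 1, 1, -1/2, 1/2, -5/8, 7/8, -21/16, 33/16, …
f+g: L₀ = lclm(L_f,L_g), ord ≤ 1+1.
L = (12 + 18·x) + (-10 - 36·x - 36·x^2)·Dx + (2 + 10·x + 12·x^2)·Dx^2  (order 2).
h: a_k = 0, -2, -5, -4, -4, -23/20, -93/40, 57/35, …
ICs: h(0) = 0, h′(0) = -2.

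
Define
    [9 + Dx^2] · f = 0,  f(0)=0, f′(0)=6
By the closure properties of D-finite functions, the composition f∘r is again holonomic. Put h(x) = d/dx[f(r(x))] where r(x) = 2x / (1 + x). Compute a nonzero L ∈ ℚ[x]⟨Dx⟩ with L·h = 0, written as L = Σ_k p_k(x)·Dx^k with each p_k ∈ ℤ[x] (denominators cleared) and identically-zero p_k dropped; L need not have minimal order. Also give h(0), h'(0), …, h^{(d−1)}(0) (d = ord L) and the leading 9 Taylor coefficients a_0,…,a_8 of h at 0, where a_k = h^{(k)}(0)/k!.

L = (42 + 12·x + 6·x^2) + (6 + 18·x + 18·x^2 + 6·x^3)·Dx + (1 + 4·x + 6·x^2 + 4·x^3 + x^4)·Dx^2  (order 2).
h: a_k = 12, -24, -180, 816, -1452, 360, 26772/5, -90336/5, 252828/7, …
ICs: h(0) = 12, h′(0) = -24.

f: a_k = 0, 6, 0, -9, 0, 81/20, 0, -243/280, 0, …
Substitute x→r, Dx→(1/r')Dx; clear ⇒ L₀.
Differentiate: ansatz ord ≤ ord L₀ ⇒ L.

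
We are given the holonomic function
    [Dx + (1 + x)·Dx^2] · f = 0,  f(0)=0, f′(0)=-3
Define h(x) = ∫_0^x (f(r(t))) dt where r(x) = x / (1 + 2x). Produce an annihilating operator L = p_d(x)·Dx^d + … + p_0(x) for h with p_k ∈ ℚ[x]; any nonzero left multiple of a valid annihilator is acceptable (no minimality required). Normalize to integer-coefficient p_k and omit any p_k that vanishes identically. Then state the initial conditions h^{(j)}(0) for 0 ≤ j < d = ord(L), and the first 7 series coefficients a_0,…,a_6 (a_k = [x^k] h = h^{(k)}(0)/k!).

f: a_k = 0, -3, 3/2, -1, 3/4, -3/5, 1/2, …
L₀ from L_f via x↦r, Dx↦r'^{-1}Dx.
∫: right-multiply L₀ by Dx.
L = (5 + 12·x)·Dx^2 + (1 + 5·x + 6·x^2)·Dx^3  (order 3).
h: a_k = 0, 0, -3/2, 5/2, -19/4, 39/4, -211/10, …
ICs: h(0) = 0, h′(0) = 0, h′′(0) = -3.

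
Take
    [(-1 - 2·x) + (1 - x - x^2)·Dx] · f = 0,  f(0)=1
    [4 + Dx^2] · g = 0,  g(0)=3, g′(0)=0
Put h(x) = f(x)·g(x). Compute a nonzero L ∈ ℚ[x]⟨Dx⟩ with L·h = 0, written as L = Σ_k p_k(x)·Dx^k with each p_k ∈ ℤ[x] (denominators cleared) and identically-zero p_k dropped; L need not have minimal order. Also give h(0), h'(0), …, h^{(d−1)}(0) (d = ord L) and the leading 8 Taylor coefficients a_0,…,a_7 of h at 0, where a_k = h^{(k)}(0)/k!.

L = (-2 + 4·x + 4·x^2) + (2 + 4·x)·Dx + (-1 + x + x^2)·Dx^2  (order 2).
h: a_k = 3, 3, 0, 3, 5, 8, 191/15, 311/15, …
ICs: h(0) = 3, h′(0) = 3.

f: a_k = 1, 1, 2, 3, 5, 8, 13, 21, …
g: a_k = 3, 0, -6, 0, 2, 0, -4/15, 0, …
Sym-product of L_f,L_g gives L₀ (≤ ord 2).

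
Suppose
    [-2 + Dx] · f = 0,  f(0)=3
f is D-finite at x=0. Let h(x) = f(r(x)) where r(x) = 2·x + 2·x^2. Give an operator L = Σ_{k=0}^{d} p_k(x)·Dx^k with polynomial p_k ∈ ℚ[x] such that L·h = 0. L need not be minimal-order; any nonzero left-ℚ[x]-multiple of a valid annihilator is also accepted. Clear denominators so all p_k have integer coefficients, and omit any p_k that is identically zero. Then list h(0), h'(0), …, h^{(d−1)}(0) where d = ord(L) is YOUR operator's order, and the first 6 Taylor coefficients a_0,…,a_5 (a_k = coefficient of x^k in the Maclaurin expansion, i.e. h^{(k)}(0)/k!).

L = (-4 - 8·x) + Dx  (order 1).
h: a_k = 3, 12, 36, 80, 152, 1248/5, …
ICs: h(0) = 3.

f: a_k = 3, 6, 6, 4, 2, 4/5, …
Change of var in L_f (x↦r) gives L₀.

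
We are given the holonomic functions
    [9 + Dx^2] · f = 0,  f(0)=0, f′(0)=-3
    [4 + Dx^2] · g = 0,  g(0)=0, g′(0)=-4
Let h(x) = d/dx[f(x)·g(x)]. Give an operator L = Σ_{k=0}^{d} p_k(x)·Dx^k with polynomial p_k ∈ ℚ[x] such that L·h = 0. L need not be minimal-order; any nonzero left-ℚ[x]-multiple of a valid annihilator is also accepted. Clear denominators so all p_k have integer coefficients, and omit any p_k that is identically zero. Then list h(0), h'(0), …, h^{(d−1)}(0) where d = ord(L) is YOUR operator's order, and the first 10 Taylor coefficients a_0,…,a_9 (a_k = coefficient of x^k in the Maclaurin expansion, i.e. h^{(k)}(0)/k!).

f: a_k = 0, -3, 0, 9/2, 0, -81/40, 0, 243/560, 0, -243/4480, …
g: a_k = 0, -4, 0, 8/3, 0, -8/15, 0, 16/315, 0, -8/2835, …
Sym-product of L_f,L_g gives L₀ (≤ ord 4).
Differentiate: ansatz ord ≤ ord L₀ ⇒ L.
L = 25 + 26·Dx^2 + Dx^4  (order 4).
h: a_k = 0, 24, 0, -104, 0, 651/5, 0, -8138/105, 0, 406901/15120, …
ICs: h(0) = 0, h′(0) = 24, h′′(0) = 0, h′′′(0) = -624.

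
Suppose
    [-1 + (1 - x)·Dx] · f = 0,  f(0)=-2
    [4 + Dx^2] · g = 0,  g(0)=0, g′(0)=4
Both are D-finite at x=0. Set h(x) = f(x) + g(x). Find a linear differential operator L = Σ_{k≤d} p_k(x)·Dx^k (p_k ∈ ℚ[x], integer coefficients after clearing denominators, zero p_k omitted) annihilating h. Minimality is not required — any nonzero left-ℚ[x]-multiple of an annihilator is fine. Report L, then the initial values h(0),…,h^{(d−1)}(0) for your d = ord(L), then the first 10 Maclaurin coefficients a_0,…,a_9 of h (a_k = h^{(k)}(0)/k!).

L = (20 - 16·x + 8·x^2) + (-12 + 28·x - 24·x^2 + 8·x^3)·Dx + (5 - 4·x + 2·x^2)·Dx^2 + (-3 + 7·x - 6·x^2 + 2·x^3)·Dx^3  (order 3).
h: a_k = -2, 2, -2, -14/3, -2, -22/15, -2, -646/315, -2, -5662/2835, …
ICs: h(0) = -2, h′(0) = 2, h′′(0) = -4.

f: a_k = -2, -2, -2, -2, -2, -2, -2, -2, -2, -2, …
g: a_k = 0, 4, 0, -8/3, 0, 8/15, 0, -16/315, 0, 8/2835, …
L₀ := lclm(L_f,L_g); ord L₀ ≤ 1+2.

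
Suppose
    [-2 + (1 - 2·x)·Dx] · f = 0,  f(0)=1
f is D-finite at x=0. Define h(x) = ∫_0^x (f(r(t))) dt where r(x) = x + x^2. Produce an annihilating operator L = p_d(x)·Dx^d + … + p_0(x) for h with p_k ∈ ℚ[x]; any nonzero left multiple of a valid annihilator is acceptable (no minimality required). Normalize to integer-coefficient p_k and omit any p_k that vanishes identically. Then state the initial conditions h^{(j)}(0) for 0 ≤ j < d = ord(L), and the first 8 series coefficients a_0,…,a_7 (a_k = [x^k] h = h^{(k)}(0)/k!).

f: a_k = 1, 2, 4, 8, 16, 32, 64, 128, …
Substitute x→r, Dx→(1/r')Dx; clear ⇒ L₀.
h=∫₀ˣh₀: take L = L₀·Dx.
L = (2 + 4·x)·Dx + (-1 + 2·x + 2·x^2)·Dx^2  (order 2).
h: a_k = 0, 1, 1, 2, 4, 44/5, 20, 328/7, …
ICs: h(0) = 0, h′(0) = 1.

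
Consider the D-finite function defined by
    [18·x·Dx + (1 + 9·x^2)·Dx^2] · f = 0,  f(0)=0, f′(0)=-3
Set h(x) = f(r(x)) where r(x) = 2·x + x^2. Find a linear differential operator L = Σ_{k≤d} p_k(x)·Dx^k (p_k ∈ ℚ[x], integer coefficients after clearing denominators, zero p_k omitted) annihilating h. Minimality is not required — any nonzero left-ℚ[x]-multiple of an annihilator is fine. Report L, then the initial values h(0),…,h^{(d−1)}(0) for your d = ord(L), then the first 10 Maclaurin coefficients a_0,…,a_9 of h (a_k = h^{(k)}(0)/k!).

f: a_k = 0, -3, 0, 9, 0, -243/5, 0, 2187/7, 0, -2187, …
Change of var in L_f (x↦r) gives L₀.
L = (-1 + 72·x + 144·x^2 + 108·x^3 + 27·x^4)·Dx + (1 + x + 36·x^2 + 72·x^3 + 45·x^4 + 9·x^5)·Dx^2  (order 2).
h: a_k = 0, -6, -3, 72, 108, -7506/5, -3879, 252720/7, 138024, -910278, …
ICs: h(0) = 0, h′(0) = -6.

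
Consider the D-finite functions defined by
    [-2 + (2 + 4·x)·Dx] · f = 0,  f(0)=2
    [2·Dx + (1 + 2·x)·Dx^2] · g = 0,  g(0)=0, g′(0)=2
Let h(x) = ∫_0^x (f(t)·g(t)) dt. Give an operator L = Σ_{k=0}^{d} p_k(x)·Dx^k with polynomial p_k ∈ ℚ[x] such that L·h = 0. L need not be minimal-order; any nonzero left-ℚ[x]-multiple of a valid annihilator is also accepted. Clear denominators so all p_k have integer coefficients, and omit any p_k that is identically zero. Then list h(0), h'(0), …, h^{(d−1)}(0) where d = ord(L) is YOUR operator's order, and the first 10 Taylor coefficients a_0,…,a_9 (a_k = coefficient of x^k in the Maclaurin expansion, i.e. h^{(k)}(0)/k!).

f: a_k = 2, 2, -1, 1, -5/4, 7/4, -21/8, 33/8, -429/64, 715/64, …
g: a_k = 0, 2, -2, 8/3, -4, 32/5, -32/3, 128/7, -32, 512/9, …
Sym-product of L_f,L_g gives L₀ (≤ ord 2).
h=∫h₀ ⇒ L = L₀·Dx.
L = Dx + (1 + 4·x + 4·x^2)·Dx^3  (order 3).
h: a_k = 0, 0, 2, 0, -1/6, 4/15, -71/180, 62/105, -3043/3360, 2689/1890, …
ICs: h(0) = 0, h′(0) = 0, h′′(0) = 4.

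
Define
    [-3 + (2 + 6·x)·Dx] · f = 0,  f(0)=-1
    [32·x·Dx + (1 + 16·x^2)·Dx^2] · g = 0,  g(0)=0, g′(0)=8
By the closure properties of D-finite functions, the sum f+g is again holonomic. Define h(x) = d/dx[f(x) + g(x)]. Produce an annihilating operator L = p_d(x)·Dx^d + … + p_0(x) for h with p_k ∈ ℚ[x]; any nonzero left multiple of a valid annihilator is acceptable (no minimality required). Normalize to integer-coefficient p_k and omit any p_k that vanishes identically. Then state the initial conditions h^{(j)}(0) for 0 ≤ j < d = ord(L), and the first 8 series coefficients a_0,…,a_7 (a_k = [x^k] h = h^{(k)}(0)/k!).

f: a_k = -1, -3/2, 9/8, -27/16, 405/128, -1701/256, 15309/1024, -72171/2048, …
g: a_k = 0, 8, 0, -128/3, 0, 2048/5, 0, -32768/7, …
f+g: L₀ = lclm(L_f,L_g), ord ≤ 1+2.
Derive L from L₀ (diff closure).
L = (-192 - 1440·x + 9216·x^2 + 13824·x^3) + (-155 - 768·x + 4128·x^2 + 36864·x^3 + 48384·x^4)·Dx + (-6 + 110·x + 576·x^2 + 2624·x^3 + 10752·x^4 + 13824·x^5)·Dx^2  (order 2).
h: a_k = 13/2, 9/4, -2129/16, 405/32, 515783/256, 45927/512, -67614061/2048, 2814669/4096, …
ICs: h(0) = 13/2, h′(0) = 9/4.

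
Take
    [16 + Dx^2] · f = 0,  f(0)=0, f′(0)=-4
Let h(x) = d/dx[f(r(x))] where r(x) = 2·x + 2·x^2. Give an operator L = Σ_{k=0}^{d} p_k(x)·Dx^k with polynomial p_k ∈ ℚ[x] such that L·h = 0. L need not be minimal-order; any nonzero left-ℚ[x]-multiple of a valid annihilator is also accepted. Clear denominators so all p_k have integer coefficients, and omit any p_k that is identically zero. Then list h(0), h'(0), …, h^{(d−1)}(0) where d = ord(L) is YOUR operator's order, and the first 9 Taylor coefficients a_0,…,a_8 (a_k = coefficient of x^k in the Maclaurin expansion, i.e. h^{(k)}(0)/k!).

f: a_k = 0, -4, 0, 32/3, 0, -128/15, 0, 1024/315, 0, …
L₀ from L_f via x↦r, Dx↦r'^{-1}Dx.
Differentiate: ansatz ord ≤ ord L₀ ⇒ L.
L = (76 + 512·x + 1536·x^2 + 2048·x^3 + 1024·x^4) + (-6 - 12·x)·Dx + (1 + 4·x + 4·x^2)·Dx^2  (order 2).
h: a_k = -8, -16, 256, 1024, -256/3, -7680, -729088/45, 65536/45, 19853312/315, …
ICs: h(0) = -8, h′(0) = -16.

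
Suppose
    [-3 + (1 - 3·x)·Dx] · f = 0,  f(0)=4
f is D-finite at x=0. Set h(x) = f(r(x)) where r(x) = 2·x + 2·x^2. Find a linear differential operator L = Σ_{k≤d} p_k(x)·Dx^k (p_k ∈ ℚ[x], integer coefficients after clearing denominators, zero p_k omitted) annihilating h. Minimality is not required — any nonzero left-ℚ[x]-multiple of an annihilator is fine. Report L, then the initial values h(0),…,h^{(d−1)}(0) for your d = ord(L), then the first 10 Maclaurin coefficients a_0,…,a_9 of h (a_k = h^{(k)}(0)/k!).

f: a_k = 4, 12, 36, 108, 324, 972, 2916, 8748, 26244, 78732, …
f∘r: x↦r, Dx↦Dx/r' in L_f ⇒ L₀.
L = (6 + 12·x) + (-1 + 6·x + 6·x^2)·Dx  (order 1).
h: a_k = 4, 24, 168, 1152, 7920, 54432, 374112, 2571264, 17672256, 121461120, …
ICs: h(0) = 4.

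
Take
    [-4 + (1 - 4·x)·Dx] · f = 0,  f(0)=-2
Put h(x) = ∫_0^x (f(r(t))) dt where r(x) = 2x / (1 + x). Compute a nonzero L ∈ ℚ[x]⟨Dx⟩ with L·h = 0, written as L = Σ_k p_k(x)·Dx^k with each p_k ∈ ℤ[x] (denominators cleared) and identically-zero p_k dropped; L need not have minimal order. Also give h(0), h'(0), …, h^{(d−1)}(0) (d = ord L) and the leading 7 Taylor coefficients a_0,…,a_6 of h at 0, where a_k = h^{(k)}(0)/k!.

f: a_k = -2, -8, -32, -128, -512, -2048, -8192, …
f∘r: x↦r, Dx↦Dx/r' in L_f ⇒ L₀.
h=∫₀ˣh₀: take L = L₀·Dx.
L = 8·Dx + (-1 + 6·x + 7·x^2)·Dx^2  (order 2).
h: a_k = 0, -2, -8, -112/3, -196, -5488/5, -19208/3, …
ICs: h(0) = 0, h′(0) = -2.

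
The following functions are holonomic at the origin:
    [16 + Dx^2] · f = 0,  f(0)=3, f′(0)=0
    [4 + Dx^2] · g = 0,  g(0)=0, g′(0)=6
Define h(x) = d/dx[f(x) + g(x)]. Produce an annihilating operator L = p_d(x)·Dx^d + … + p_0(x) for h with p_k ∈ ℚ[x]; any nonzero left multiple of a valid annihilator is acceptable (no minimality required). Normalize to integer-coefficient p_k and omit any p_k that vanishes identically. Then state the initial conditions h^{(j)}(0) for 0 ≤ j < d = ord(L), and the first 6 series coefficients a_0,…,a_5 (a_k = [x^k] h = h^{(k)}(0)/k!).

f: a_k = 3, 0, -24, 0, 32, 0, …
g: a_k = 0, 6, 0, -4, 0, 4/5, …
h₀=f+g: left-lcm gives L₀, ord ≤ 4.
Differentiate: ansatz ord ≤ ord L₀ ⇒ L.
L = 64 + 20·Dx^2 + Dx^4  (order 4).
h: a_k = 6, -48, -12, 128, 4, -512/5, …
ICs: h(0) = 6, h′(0) = -48, h′′(0) = -24, h′′′(0) = 768.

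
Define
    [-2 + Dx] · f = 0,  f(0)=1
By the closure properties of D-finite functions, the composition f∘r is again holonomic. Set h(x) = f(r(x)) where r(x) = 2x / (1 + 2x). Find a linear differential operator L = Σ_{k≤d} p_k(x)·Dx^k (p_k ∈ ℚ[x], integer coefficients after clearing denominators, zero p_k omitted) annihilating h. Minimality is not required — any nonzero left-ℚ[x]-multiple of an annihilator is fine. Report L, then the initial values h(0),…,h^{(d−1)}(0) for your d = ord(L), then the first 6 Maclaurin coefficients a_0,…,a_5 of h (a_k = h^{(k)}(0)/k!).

f: a_k = 1, 2, 2, 4/3, 2/3, 4/15, …
f∘r: x↦r, Dx↦Dx/r' in L_f ⇒ L₀.
L = -4 + (1 + 4·x + 4·x^2)·Dx  (order 1).
h: a_k = 1, 4, 0, -16/3, 32/3, -64/5, …
ICs: h(0) = 1.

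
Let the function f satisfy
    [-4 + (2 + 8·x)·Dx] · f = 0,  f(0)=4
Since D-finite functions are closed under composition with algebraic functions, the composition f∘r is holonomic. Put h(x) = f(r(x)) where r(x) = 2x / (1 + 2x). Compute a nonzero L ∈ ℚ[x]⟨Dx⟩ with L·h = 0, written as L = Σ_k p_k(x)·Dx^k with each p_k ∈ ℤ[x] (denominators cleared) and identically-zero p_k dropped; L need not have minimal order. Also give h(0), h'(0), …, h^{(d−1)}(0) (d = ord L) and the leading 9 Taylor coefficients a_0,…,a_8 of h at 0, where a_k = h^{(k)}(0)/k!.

L = -4 + (1 + 12·x + 20·x^2)·Dx  (order 1).
h: a_k = 4, 16, -64, 320, -1920, 13056, -96256, 748544, -6041600, …
ICs: h(0) = 4.

f: a_k = 4, 8, -8, 16, -40, 112, -336, 1056, -3432, …
L₀ from L_f via x↦r, Dx↦r'^{-1}Dx.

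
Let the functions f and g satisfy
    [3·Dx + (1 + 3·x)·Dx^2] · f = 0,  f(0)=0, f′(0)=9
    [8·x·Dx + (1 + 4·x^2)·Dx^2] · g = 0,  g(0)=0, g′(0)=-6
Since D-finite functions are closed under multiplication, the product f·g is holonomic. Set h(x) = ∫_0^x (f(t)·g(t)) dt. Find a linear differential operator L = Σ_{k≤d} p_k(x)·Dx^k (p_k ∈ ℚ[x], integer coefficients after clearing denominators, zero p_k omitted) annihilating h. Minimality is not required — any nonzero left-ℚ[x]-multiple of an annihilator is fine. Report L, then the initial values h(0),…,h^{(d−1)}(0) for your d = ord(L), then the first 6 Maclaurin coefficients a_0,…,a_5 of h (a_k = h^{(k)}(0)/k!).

L = (1632 + 8496·x + 23040·x^2 + 110016·x^3 + 207360·x^4 + 269568·x^5 + 82944·x^7)·Dx^2 + (418 + 6672·x + 44112·x^2 + 151488·x^3 + 393984·x^4 + 642816·x^5 + 725760·x^6 + 82944·x^7 + 290304·x^8)·Dx^3 + (204 + 1844·x + 12096·x^2 + 47408·x^3 + 122880·x^4 + 240192·x^5 + 331776·x^6 + 361728·x^7 + 82944·x^8 + 165888·x^9)·Dx^4 + (25 + 246·x + 1217·x^2 + 4128·x^3 + 10624·x^4 + 22080·x^5 + 34272·x^6 + 41472·x^7 + 43776·x^8 + 13824·x^9 + 20736·x^10)·Dx^5  (order 5).
h: a_k = 0, 0, 0, -18, 81/4, -18, …
ICs: h(0) = 0, h′(0) = 0, h′′(0) = 0, h′′′(0) = -108, h′′′′(0) = 486.

f: a_k = 0, 9, -27/2, 27, -243/4, 729/5, …
g: a_k = 0, -6, 0, 8, 0, -96/5, …
Product ⇒ symmetric product L₀, ord ≤ 4.
∫: right-multiply L₀ by Dx.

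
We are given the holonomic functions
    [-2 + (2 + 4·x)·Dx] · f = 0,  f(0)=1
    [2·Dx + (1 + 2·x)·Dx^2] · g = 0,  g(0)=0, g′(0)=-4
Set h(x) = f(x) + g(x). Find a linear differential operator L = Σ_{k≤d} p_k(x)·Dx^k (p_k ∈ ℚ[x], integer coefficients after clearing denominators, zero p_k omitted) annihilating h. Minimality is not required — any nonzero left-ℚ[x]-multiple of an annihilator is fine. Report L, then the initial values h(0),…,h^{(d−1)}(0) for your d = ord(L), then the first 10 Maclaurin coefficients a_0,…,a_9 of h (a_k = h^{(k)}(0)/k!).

f: a_k = 1, 1, -1/2, 1/2, -5/8, 7/8, -21/16, 33/16, -429/128, 715/128, …
g: a_k = 0, -4, 4, -16/3, 8, -64/5, 64/3, -256/7, 64, -1024/9, …
f+g: L₀ = lclm(L_f,L_g), ord ≤ 1+2.
L = 2·Dx + (5 + 10·x)·Dx^2 + (1 + 4·x + 4·x^2)·Dx^3  (order 3).
h: a_k = 1, -3, 7/2, -29/6, 59/8, -477/40, 961/48, -3865/112, 7763/128, -124637/1152, …
ICs: h(0) = 1, h′(0) = -3, h′′(0) = 7.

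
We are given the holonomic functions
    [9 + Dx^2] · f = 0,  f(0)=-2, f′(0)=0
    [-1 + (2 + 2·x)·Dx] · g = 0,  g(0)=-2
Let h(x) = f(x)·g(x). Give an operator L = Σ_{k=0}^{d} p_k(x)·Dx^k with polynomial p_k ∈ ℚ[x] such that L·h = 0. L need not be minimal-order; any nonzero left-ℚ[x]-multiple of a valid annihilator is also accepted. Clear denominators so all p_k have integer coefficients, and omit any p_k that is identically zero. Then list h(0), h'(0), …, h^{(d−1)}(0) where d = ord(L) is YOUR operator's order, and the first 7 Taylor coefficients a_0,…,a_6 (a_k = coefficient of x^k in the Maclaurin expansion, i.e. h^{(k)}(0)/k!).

f: a_k = -2, 0, 9, 0, -27/4, 0, 81/40, …
g: a_k = -2, -1, 1/4, -1/8, 5/64, -7/128, 21/512, …
f·g: L₀ = L_f ⊗_s L_g, ord ≤ 2·1.
L = (39 + 72·x + 36·x^2) + (-4 - 4·x)·Dx + (4 + 8·x + 4·x^2)·Dx^2  (order 2).
h: a_k = 4, 2, -37/2, -35/4, 499/32, 367/64, -6549/1280, …
ICs: h(0) = 4, h′(0) = 2.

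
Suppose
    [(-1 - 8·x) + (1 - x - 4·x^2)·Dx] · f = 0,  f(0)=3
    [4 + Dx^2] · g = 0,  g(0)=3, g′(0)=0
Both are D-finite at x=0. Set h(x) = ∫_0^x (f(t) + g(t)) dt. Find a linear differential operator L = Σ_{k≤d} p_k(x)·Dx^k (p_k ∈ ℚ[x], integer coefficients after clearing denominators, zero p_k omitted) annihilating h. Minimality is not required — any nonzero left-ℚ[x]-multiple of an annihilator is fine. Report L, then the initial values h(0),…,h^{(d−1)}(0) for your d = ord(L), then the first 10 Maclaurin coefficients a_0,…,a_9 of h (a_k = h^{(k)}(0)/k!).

L = (116 + 1008·x + 968·x^2 + 2688·x^3 + 640·x^4 + 1024·x^5)·Dx + (-28 - 4·x + 8·x^2 + 200·x^3 + 480·x^4 + 384·x^5 + 512·x^6)·Dx^2 + (29 + 252·x + 242·x^2 + 672·x^3 + 160·x^4 + 256·x^5)·Dx^3 + (-7 - x + 2·x^2 + 50·x^3 + 120·x^4 + 96·x^5 + 128·x^6)·Dx^4  (order 4).
h: a_k = 0, 6, 3/2, 3, 27/4, 89/5, 65/2, 1163/15, 1323/8, 366977/945, …
ICs: h(0) = 0, h′(0) = 6, h′′(0) = 3, h′′′(0) = 18.

f: a_k = 3, 3, 15, 27, 87, 195, 543, 1323, 3495, 8787, …
g: a_k = 3, 0, -6, 0, 2, 0, -4/15, 0, 2/105, 0, …
Weyl lclm of L_f,L_g ⇒ L₀ (ord ≤ 3).
Integrate: L := L₀·Dx.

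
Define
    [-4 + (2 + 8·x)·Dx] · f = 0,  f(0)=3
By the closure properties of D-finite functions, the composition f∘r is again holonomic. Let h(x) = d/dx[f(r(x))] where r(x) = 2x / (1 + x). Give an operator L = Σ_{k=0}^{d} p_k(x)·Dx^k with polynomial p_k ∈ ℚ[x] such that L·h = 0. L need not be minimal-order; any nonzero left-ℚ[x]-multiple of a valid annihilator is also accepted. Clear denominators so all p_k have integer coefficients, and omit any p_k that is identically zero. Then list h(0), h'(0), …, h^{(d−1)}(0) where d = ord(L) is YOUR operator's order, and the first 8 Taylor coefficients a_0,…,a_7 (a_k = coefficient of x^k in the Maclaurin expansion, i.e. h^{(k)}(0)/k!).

L = (-6 - 18·x) + (-1 - 10·x - 9·x^2)·Dx  (order 1).
h: a_k = 12, -72, 468, -3408, 26460, -212760, 1747620, -14562720, …
ICs: h(0) = 12.

f: a_k = 3, 6, -6, 12, -30, 84, -252, 792, …
Change of var in L_f (x↦r) gives L₀.
h₀' ⇒ L via d/dx closure of L₀.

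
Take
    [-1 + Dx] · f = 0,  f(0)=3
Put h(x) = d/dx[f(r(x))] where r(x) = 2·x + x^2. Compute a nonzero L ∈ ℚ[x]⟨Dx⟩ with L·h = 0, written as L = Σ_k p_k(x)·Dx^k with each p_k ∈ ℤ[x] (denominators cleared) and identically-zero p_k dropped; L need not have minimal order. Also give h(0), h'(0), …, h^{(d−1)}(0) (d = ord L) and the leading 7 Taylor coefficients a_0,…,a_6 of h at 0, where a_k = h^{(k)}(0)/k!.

f: a_k = 3, 3, 3/2, 1/2, 1/8, 1/40, 1/240, …
L₀ from L_f via x↦r, Dx↦r'^{-1}Dx.
h₀' ⇒ L via d/dx closure of L₀.
L = (3 + 4·x + 2·x^2) + (-1 - x)·Dx  (order 1).
h: a_k = 6, 18, 30, 38, 39, 173/5, 407/15, …
ICs: h(0) = 6.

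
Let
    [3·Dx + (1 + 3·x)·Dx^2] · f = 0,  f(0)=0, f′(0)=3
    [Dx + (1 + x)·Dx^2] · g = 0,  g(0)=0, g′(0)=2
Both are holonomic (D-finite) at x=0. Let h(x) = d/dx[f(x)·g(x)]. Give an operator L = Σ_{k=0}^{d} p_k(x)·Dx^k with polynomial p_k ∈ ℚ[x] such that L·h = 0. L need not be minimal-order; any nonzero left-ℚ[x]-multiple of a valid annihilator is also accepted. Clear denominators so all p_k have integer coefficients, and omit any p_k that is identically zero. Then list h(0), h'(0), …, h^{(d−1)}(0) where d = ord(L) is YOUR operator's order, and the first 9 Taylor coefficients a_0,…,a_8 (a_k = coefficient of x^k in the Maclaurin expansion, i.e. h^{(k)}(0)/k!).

f: a_k = 0, 3, -9/2, 9, -81/4, 243/5, -243/2, 2187/7, -6561/8, …
g: a_k = 0, 2, -1, 2/3, -1/2, 2/5, -1/3, 2/7, -1/4, …
L₀ := L_f ⊗_s L_g (sym. prod.), ord ≤ 4.
Derive L from L₀ (diff closure).
L = (30 + 72·x + 54·x^2) + (76 + 354·x + 540·x^2 + 270·x^3)·Dx + (29 + 200·x + 486·x^2 + 504·x^3 + 189·x^4)·Dx^2 + (2 + 19·x + 68·x^2 + 114·x^3 + 90·x^4 + 27·x^5)·Dx^3  (order 3).
h: a_k = 0, 12, -36, 98, -270, 3807/5, -10934/5, 44511/7, -652401/35, …
ICs: h(0) = 0, h′(0) = 12, h′′(0) = -72.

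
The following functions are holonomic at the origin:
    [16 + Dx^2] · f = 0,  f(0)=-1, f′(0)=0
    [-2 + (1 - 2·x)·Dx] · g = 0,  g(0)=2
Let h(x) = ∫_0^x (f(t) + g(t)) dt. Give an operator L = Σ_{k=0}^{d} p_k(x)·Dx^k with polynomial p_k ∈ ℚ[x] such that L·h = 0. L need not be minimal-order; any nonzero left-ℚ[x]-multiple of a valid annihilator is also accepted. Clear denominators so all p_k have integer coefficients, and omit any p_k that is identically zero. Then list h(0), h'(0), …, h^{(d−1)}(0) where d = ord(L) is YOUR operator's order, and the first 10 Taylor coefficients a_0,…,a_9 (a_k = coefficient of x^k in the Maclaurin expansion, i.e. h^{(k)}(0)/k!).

L = (-160 + 256·x - 256·x^2)·Dx + (48 - 224·x + 384·x^2 - 256·x^3)·Dx^2 + (-10 + 16·x - 16·x^2)·Dx^3 + (3 - 14·x + 24·x^2 - 16·x^3)·Dx^4  (order 4).
h: a_k = 0, 1, 2, 16/3, 4, 64/15, 32/3, 6016/315, 32, 160768/2835, …
ICs: h(0) = 0, h′(0) = 1, h′′(0) = 4, h′′′(0) = 32.

f: a_k = -1, 0, 8, 0, -32/3, 0, 256/45, 0, -512/315, 0, …
g: a_k = 2, 4, 8, 16, 32, 64, 128, 256, 512, 1024, …
L₀ := lclm(L_f,L_g); ord L₀ ≤ 2+1.
h=∫h₀ ⇒ L = L₀·Dx.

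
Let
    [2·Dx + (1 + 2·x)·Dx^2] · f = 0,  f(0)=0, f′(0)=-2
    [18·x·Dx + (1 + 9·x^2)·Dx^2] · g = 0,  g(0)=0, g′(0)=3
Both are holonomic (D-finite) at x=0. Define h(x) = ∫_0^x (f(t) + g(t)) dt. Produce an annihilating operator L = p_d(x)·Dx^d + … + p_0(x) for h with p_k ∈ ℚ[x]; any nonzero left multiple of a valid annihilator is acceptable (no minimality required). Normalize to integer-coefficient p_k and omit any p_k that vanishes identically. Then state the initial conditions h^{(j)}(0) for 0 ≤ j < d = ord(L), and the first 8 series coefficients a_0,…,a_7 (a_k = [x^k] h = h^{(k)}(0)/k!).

f: a_k = 0, -2, 2, -8/3, 4, -32/5, 32/3, -128/7, …
g: a_k = 0, 3, 0, -9, 0, 243/5, 0, -2187/7, …
Weyl lclm of L_f,L_g ⇒ L₀ (ord ≤ 4).
h=∫₀ˣh₀: take L = L₀·Dx.
L = (-18 - 108·x + 486·x^2 + 324·x^3)·Dx^2 + (-13 - 36·x + 135·x^2 + 972·x^3 + 648·x^4)·Dx^3 + (-1 + 7·x + 18·x^2 + 81·x^3 + 243·x^4 + 162·x^5)·Dx^4  (order 4).
h: a_k = 0, 0, 1/2, 2/3, -35/12, 4/5, 211/30, 32/21, …
ICs: h(0) = 0, h′(0) = 0, h′′(0) = 1, h′′′(0) = 4.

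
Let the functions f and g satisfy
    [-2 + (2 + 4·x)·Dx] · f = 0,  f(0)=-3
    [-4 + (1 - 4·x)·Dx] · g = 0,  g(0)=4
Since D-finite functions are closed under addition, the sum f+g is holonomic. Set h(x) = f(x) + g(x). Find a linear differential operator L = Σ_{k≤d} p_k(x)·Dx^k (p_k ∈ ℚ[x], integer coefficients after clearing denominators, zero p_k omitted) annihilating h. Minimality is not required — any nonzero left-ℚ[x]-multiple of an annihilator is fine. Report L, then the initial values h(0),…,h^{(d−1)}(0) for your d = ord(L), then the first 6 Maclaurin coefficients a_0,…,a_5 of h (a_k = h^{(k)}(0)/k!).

f: a_k = -3, -3, 3/2, -3/2, 15/8, -21/8, …
g: a_k = 4, 16, 64, 256, 1024, 4096, …
Weyl lclm of L_f,L_g ⇒ L₀ (ord ≤ 2).
L = (12 + 16·x) + (-11 - 40·x - 48·x^2)·Dx + (1 + 2·x - 16·x^2 - 32·x^3)·Dx^2  (order 2).
h: a_k = 1, 13, 131/2, 509/2, 8207/8, 32747/8, …
ICs: h(0) = 1, h′(0) = 13.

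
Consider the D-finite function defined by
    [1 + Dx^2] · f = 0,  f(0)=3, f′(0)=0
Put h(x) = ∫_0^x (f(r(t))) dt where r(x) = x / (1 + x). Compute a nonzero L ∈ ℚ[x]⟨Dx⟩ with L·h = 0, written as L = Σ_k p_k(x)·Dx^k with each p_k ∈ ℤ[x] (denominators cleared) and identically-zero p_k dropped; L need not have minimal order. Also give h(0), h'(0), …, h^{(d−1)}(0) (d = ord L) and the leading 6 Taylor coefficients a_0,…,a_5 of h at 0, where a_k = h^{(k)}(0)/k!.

f: a_k = 3, 0, -3/2, 0, 1/8, 0, …
L₀ from L_f via x↦r, Dx↦r'^{-1}Dx.
h=∫h₀ ⇒ L = L₀·Dx.
L = Dx + (2 + 6·x + 6·x^2 + 2·x^3)·Dx^2 + (1 + 4·x + 6·x^2 + 4·x^3 + x^4)·Dx^3  (order 3).
h: a_k = 0, 3, 0, -1/2, 3/4, -7/8, …
ICs: h(0) = 0, h′(0) = 3, h′′(0) = 0.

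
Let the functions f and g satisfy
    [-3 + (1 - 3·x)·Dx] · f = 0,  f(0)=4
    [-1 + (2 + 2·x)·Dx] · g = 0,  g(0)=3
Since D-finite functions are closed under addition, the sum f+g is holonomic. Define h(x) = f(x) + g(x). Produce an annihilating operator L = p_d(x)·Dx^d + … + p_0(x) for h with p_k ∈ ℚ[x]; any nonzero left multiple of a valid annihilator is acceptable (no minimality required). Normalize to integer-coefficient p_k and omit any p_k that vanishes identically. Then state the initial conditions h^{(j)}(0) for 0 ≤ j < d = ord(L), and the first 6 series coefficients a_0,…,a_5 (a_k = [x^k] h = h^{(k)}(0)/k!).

f: a_k = 4, 12, 36, 108, 324, 972, …
g: a_k = 3, 3/2, -3/8, 3/16, -15/128, 21/256, …
h₀=f+g: left-lcm gives L₀, ord ≤ 2.
L = (-39 - 27·x) + (73 + 138·x + 81·x^2)·Dx + (-10 + 2·x + 66·x^2 + 54·x^3)·Dx^2  (order 2).
h: a_k = 7, 27/2, 285/8, 1731/16, 41457/128, 248853/256, …
ICs: h(0) = 7, h′(0) = 27/2.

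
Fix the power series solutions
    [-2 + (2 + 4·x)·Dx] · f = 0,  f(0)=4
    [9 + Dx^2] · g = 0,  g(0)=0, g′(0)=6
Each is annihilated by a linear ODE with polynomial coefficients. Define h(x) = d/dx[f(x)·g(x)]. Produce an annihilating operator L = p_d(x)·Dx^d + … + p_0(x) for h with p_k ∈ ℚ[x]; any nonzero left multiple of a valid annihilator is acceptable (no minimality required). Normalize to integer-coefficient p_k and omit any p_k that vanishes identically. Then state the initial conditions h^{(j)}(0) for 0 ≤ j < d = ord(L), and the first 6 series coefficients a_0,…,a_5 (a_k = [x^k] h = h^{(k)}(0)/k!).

f: a_k = 4, 4, -2, 2, -5/2, 7/2, …
g: a_k = 0, 6, 0, -9, 0, 81/20, …
Product ⇒ symmetric product L₀, ord ≤ 2.
h₀' ⇒ L via d/dx closure of L₀.
L = (14 + 84·x + 192·x^2 + 216·x^3 + 108·x^4) + (-1 - 8·x - 18·x^2 - 12·x^3)·Dx + (1 + 7·x + 19·x^2 + 24·x^3 + 12·x^4)·Dx^2  (order 2).
h: a_k = 24, 48, -144, -96, 96, 576/5, …
ICs: h(0) = 24, h′(0) = 48.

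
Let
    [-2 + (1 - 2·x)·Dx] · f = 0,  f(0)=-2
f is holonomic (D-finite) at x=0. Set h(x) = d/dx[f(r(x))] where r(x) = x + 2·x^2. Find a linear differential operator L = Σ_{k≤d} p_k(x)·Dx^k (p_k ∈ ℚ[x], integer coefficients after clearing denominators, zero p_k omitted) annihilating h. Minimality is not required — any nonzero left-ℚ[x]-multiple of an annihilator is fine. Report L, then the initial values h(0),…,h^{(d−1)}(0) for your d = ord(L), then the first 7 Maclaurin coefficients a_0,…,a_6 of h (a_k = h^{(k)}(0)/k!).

f: a_k = -2, -4, -8, -16, -32, -64, -128, …
f∘r: x↦r, Dx↦Dx/r' in L_f ⇒ L₀.
Differentiate: ansatz ord ≤ ord L₀ ⇒ L.
L = (8 + 24·x + 48·x^2) + (-1 - 2·x + 12·x^2 + 16·x^3)·Dx  (order 1).
h: a_k = -4, -32, -144, -640, -2560, -9984, -37632, …
ICs: h(0) = -4.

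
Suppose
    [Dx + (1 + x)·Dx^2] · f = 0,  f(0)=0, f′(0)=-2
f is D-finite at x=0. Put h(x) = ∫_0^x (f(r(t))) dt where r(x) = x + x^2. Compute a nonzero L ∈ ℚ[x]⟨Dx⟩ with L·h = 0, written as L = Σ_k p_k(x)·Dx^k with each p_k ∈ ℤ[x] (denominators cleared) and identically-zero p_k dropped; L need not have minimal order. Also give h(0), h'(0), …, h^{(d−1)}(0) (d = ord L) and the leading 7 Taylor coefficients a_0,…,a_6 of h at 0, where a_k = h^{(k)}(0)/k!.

f: a_k = 0, -2, 1, -2/3, 1/2, -2/5, 1/3, …
f∘r: x↦r, Dx↦Dx/r' in L_f ⇒ L₀.
∫: right-multiply L₀ by Dx.
L = (-1 + 2·x + 2·x^2)·Dx^2 + (1 + 3·x + 3·x^2 + 2·x^3)·Dx^3  (order 3).
h: a_k = 0, 0, -1, -1/3, 1/3, -1/10, -1/15, …
ICs: h(0) = 0, h′(0) = 0, h′′(0) = -2.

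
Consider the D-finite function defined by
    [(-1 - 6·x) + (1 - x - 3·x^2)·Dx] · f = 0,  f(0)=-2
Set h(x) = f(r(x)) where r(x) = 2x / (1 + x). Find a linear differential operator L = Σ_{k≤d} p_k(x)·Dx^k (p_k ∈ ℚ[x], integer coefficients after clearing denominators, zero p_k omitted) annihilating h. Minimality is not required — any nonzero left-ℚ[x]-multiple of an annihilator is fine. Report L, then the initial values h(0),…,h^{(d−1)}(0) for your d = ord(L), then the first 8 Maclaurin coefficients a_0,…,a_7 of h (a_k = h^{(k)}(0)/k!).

L = (2 + 26·x) + (-1 - x + 13·x^2 + 13·x^3)·Dx  (order 1).
h: a_k = -2, -4, -28, -52, -364, -676, -4732, -8788, …
ICs: h(0) = -2.

f: a_k = -2, -2, -8, -14, -38, -80, -194, -434, …
f∘r: x↦r, Dx↦Dx/r' in L_f ⇒ L₀.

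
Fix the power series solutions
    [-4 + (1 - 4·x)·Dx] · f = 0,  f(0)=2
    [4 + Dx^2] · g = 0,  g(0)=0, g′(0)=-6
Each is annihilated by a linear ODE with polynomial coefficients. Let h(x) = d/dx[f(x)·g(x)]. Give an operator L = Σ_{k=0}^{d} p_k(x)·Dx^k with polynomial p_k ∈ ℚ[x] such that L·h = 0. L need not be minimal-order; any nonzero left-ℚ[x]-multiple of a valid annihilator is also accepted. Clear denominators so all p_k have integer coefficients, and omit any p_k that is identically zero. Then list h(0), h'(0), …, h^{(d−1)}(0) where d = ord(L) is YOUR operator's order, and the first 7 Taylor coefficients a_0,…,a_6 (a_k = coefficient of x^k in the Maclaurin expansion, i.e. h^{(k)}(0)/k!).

L = (-28 - 32·x + 64·x^2) + (-8 + 32·x)·Dx + (1 - 8·x + 16·x^2)·Dx^2  (order 2).
h: a_k = -12, -96, -552, -2944, -14728, -353472/5, -4948592/15, …
ICs: h(0) = -12, h′(0) = -96.

f: a_k = 2, 8, 32, 128, 512, 2048, 8192, …
g: a_k = 0, -6, 0, 4, 0, -4/5, 0, …
h₀=f·g: eliminate ⇒ L₀, order ≤ 1·2.
Differentiate: ansatz ord ≤ ord L₀ ⇒ L.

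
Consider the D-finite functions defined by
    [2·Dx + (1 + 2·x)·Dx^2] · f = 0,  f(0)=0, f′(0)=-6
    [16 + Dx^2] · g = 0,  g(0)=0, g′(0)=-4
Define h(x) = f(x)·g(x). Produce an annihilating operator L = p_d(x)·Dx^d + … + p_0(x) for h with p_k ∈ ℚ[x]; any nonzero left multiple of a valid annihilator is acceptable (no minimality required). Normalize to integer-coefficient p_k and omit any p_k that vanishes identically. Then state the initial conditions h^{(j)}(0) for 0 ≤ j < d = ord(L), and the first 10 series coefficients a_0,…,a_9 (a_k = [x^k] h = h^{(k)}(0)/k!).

L = (2688 + 27648·x + 93184·x^2 + 131072·x^3 + 65536·x^4) + (896 + 5888·x + 12288·x^2 + 8192·x^3)·Dx + (408 + 3712·x + 11904·x^2 + 16384·x^3 + 8192·x^4)·Dx^2 + (56 + 368·x + 768·x^2 + 512·x^3)·Dx^3 + (15 + 124·x + 380·x^2 + 512·x^3 + 256·x^4)·Dx^4  (order 4).
h: a_k = 0, 0, 24, -24, -32, 16, 128/3, -256/5, 6656/105, -13184/105, …
ICs: h(0) = 0, h′(0) = 0, h′′(0) = 48, h′′′(0) = -144.

f: a_k = 0, -6, 6, -8, 12, -96/5, 32, -384/7, 96, -512/3, …
g: a_k = 0, -4, 0, 32/3, 0, -128/15, 0, 1024/315, 0, -2048/2835, …
Product ⇒ symmetric product L₀, ord ≤ 4.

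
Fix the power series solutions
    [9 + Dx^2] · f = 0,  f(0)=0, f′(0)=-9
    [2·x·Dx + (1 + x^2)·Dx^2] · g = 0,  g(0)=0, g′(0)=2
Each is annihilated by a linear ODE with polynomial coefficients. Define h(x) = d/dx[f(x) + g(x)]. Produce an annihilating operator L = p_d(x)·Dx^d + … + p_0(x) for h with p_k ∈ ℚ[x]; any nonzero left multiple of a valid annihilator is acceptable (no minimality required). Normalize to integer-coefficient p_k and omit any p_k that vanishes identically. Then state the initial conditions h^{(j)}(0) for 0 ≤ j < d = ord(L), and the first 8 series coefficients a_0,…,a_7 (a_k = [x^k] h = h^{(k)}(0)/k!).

L = (-54·x + 540·x^3 + 162·x^5) + (63 + 279·x^2 + 297·x^4 + 81·x^6)·Dx + (-6·x + 60·x^3 + 18·x^5)·Dx^2 + (7 + 31·x^2 + 33·x^4 + 9·x^6)·Dx^3  (order 3).
h: a_k = -7, 0, 77/2, 0, -227/8, 0, 569/80, 0, …
ICs: h(0) = -7, h′(0) = 0, h′′(0) = 77.

f: a_k = 0, -9, 0, 27/2, 0, -243/40, 0, 729/560, …
g: a_k = 0, 2, 0, -2/3, 0, 2/5, 0, -2/7, …
L₀ := lclm(L_f,L_g); ord L₀ ≤ 2+2.
Derive L from L₀ (diff closure).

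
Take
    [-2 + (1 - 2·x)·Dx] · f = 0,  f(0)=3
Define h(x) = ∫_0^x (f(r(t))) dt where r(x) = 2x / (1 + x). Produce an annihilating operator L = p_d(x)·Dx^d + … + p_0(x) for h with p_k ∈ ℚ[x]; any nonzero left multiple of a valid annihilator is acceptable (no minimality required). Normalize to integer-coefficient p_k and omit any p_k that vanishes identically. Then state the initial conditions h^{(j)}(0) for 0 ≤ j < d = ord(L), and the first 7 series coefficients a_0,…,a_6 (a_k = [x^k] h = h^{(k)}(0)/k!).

f: a_k = 3, 6, 12, 24, 48, 96, 192, …
f∘r: x↦r, Dx↦Dx/r' in L_f ⇒ L₀.
Integrate: L := L₀·Dx.
L = 4·Dx + (-1 + 2·x + 3·x^2)·Dx^2  (order 2).
h: a_k = 0, 3, 6, 12, 27, 324/5, 162, …
ICs: h(0) = 0, h′(0) = 3.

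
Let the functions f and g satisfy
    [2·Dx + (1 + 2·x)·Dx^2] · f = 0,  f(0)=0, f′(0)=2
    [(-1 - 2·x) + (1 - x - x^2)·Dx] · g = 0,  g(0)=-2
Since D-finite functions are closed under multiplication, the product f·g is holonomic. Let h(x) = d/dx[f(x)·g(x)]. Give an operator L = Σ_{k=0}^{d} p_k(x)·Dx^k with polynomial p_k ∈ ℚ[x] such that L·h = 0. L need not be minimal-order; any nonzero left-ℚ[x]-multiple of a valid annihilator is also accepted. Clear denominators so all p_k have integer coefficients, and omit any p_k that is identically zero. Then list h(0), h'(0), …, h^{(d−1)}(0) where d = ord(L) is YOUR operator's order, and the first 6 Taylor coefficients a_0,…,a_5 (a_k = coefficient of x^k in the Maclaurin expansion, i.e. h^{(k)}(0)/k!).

L = (14 + 36·x + 36·x^2) + (1 + 16·x + 42·x^2 + 28·x^3)·Dx + (-1 - 3·x + x^2 + 8·x^3 + 4·x^4)·Dx^2  (order 2).
h: a_k = -4, 0, -28, -16/3, -352/3, -104/5, …
ICs: h(0) = -4, h′(0) = 0.

f: a_k = 0, 2, -2, 8/3, -4, 32/5, …
g: a_k = -2, -2, -4, -6, -10, -16, …
Product ⇒ symmetric product L₀, ord ≤ 2.
Derive L from L₀ (diff closure).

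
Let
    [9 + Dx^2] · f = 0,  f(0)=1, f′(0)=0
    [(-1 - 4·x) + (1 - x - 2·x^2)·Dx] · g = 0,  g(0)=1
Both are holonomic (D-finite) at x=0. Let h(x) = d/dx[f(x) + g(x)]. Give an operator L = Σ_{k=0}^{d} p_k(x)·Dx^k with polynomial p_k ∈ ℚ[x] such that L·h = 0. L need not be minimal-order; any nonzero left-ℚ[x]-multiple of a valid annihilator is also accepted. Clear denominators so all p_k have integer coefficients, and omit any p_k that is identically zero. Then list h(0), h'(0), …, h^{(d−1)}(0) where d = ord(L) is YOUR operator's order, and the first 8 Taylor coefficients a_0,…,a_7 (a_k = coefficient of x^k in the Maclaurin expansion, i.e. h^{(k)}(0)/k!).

f: a_k = 1, 0, -9/2, 0, 27/8, 0, -81/80, 0, …
g: a_k = 1, 1, 3, 5, 11, 21, 43, 85, …
Weyl lclm of L_f,L_g ⇒ L₀ (ord ≤ 3).
Differentiate: ansatz ord ≤ ord L₀ ⇒ L.
L = (954 + 3600·x + 8154·x^2 + 4140·x^3 + 5760·x^4 + 3888·x^5 + 2592·x^6) + (-117 - 369·x + 585·x^2 + 747·x^3 + 90·x^4 + 828·x^5 + 1512·x^6 + 864·x^7)·Dx + (106 + 400·x + 906·x^2 + 460·x^3 + 640·x^4 + 432·x^5 + 288·x^6)·Dx^2 + (-13 - 41·x + 65·x^2 + 83·x^3 + 10·x^4 + 92·x^5 + 168·x^6 + 96·x^7)·Dx^3  (order 3).
h: a_k = 1, -3, 15, 115/2, 105, 10077/40, 595, 766809/560, …
ICs: h(0) = 1, h′(0) = -3, h′′(0) = 30.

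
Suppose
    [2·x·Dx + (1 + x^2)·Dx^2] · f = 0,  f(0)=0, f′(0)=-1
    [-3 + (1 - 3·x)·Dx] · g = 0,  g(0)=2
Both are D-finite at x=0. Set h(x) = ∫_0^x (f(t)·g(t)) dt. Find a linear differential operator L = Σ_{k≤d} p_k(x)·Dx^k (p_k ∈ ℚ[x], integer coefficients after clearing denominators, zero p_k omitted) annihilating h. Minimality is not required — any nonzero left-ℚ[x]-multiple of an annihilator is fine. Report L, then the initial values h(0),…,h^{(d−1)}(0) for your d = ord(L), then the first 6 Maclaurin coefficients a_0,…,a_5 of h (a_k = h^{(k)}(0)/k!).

L = 6·x·Dx + (6 - 2·x + 12·x^2)·Dx^2 + (-1 + 3·x - x^2 + 3·x^3)·Dx^3  (order 3).
h: a_k = 0, 0, -1, -2, -13/3, -52/5, …
ICs: h(0) = 0, h′(0) = 0, h′′(0) = -2.

f: a_k = 0, -1, 0, 1/3, 0, -1/5, …
g: a_k = 2, 6, 18, 54, 162, 486, …
f·g: L₀ = L_f ⊗_s L_g, ord ≤ 2·1.
∫: right-multiply L₀ by Dx.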